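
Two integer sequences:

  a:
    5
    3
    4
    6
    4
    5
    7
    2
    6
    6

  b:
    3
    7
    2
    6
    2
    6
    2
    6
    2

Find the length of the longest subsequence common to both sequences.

Let dp[i][j] be the LCS length of the first i values of a and the first j values of b. dp[i][j] = dp[i-1][j-1]+1 when the i-th and j-th values match, else max(dp[i-1][j], dp[i][j-1]).
    ·  3  7  2  6  2  6  2  6  2
 ·  0  0  0  0  0  0  0  0  0  0
 5  0  0  0  0  0  0  0  0  0  0
 3  0  1  1  1  1  1  1  1  1  1
 4  0  1  1  1  1  1  1  1  1  1
 6  0  1  1  1  2  2  2  2  2  2
 4  0  1  1  1  2  2  2  2  2  2
 5  0  1  1  1  2  2  2  2  2  2
 7  0  1  2  2  2  2  2  2  2  2
 2  0  1  2  3  3  3  3  3  3  3
 6  0  1  2  3  4  4  4  4  4  4
 6  0  1  2  3  4  4  5  5  5  5
dp[10][9] = 5. One LCS (by backtracking along matches): 3, 6, 2, 6, 6.

5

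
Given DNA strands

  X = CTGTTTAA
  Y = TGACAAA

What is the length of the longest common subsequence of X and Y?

Taking T (X #2, Y #1), G (X #3, Y #2), A (X #7, Y #6), A (X #8, Y #7) gives a common subsequence of length 4, and the DP table's final entry dp[8][7] is also 4, so no common subsequence is longer.

4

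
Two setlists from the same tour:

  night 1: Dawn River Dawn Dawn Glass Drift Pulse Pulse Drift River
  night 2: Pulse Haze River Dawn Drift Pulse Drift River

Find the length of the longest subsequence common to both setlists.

6

One common subsequence of length 6: River [2,3] → Dawn [4,4] → Drift [6,5] → Pulse [8,6] → Drift [9,7] → River [10,8]. dp[10][8] = 6 confirms this is the maximum.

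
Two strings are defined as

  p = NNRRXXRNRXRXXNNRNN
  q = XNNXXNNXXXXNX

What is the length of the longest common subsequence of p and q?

9

Match N [1,2]; then N [2,3]; then X [5,4]; then X [6,5]; then N [8,7]; then X [10,9]; then X [12,10]; then X [13,11]; then N [14,12] — 9 characters in the same relative order in both, and the DP table's final entry dp[18][13] is also 9, so no common subsequence is longer.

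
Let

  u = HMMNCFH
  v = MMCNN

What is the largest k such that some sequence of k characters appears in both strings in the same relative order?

3

Let dp[i][j] be the LCS length of the first i characters of u and the first j characters of v. dp[i][j] = dp[i-1][j-1]+1 when the i-th and j-th characters match, else max(dp[i-1][j], dp[i][j-1]).
    ·  M  M  C  N  N
 ·  0  0  0  0  0  0
 H  0  0  0  0  0  0
 M  0  1  1  1  1  1
 M  0  1  2  2  2  2
 N  0  1  2  2  3  3
 C  0  1  2  3  3  3
 F  0  1  2  3  3  3
 H  0  1  2  3  3  3
dp[7][5] = 3. One LCS (by backtracking along matches): MMN.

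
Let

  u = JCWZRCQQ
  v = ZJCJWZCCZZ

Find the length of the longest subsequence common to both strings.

Match J (u #1, v #2), C (u #2, v #3), W (u #3, v #5), Z (u #4, v #6), C (u #6, v #8) — 5 characters in the same relative order in both. Since dp[8][10] = 5, nothing longer is possible.

5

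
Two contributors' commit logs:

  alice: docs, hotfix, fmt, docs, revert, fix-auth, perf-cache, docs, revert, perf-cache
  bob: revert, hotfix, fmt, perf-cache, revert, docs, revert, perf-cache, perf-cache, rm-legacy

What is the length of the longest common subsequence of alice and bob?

One common subsequence of length 6: hotfix [2,2], fmt [3,3], docs [4,6], revert [5,7], perf-cache [7,8], perf-cache [10,9]. dp[10][10] = 6 confirms this is the maximum.

6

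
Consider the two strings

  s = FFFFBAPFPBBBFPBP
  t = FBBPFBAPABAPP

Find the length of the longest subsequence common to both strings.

8

Taking F (s #1, t #1) → F (s #4, t #5) → B (s #5, t #6) → A (s #6, t #7) → P (s #7, t #8) → B (s #10, t #10) → P (s #14, t #12) → P (s #16, t #13) gives a common subsequence of length 8, and the DP table's final entry dp[16][13] is also 8, so no common subsequence is longer.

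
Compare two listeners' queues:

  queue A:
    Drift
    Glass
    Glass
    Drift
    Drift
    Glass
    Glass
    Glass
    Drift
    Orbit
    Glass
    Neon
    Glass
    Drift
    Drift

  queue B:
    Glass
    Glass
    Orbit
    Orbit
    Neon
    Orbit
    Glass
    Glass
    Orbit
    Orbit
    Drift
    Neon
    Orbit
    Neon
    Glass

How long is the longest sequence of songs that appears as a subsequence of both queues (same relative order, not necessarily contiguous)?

8

Taking Glass [2,1], Glass [3,2], Glass [6,7], Glass [7,8], Drift [9,11], Orbit [10,13], Neon [12,14], Glass [13,15] gives a common subsequence of length 8. The LCS DP gives dp[15][15] = 8, so this is optimal.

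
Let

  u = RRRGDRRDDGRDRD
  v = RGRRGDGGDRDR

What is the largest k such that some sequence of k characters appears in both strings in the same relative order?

Taking R (u #1, v #1) → R (u #2, v #3) → R (u #3, v #4) → G (u #4, v #5) → D (u #5, v #6) → D (u #9, v #9) → R (u #11, v #10) → D (u #12, v #11) → R (u #13, v #12) gives a common subsequence of length 9, and the DP table's final entry dp[14][12] is also 9, so no common subsequence is longer.

9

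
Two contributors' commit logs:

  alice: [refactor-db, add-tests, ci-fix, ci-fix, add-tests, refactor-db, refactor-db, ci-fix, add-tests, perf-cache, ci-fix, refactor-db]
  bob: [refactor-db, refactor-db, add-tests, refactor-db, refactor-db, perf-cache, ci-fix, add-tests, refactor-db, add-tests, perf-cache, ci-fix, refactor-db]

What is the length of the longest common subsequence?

Pick refactor-db [1,2]; then add-tests [2,3]; then ci-fix [4,7]; then add-tests [5,8]; then refactor-db [7,9]; then add-tests [9,10]; then perf-cache [10,11]; then ci-fix [11,12]; then refactor-db [12,13]; all 9 commits appear in both, in order. Since dp[12][13] = 9, nothing longer is possible.

9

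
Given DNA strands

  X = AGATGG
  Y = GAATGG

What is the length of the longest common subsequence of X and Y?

5

Let dp[i][j] be the LCS length of the first i bases of X and the first j bases of Y. dp[i][j] = dp[i-1][j-1]+1 when the i-th and j-th bases match, else max(dp[i-1][j], dp[i][j-1]).
    ·  G  A  A  T  G  G
 ·  0  0  0  0  0  0  0
 A  0  0  1  1  1  1  1
 G  0  1  1  1  1  2  2
 A  0  1  2  2  2  2  2
 T  0  1  2  2  3  3  3
 G  0  1  2  2  3  4  4
 G  0  1  2  2  3  4  5
dp[6][6] = 5. One LCS (by backtracking along matches): AATGG.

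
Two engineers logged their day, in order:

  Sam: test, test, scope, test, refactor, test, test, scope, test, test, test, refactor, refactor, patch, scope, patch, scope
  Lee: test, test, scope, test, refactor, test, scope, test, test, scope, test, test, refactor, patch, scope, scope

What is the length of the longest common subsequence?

14

Taking test at Sam[1]=Lee[1], then test at Sam[2]=Lee[2], then scope at Sam[3]=Lee[3], then test at Sam[4]=Lee[4], then refactor at Sam[5]=Lee[5], then test at Sam[6]=Lee[8], then test at Sam[7]=Lee[9], then scope at Sam[8]=Lee[10], then test at Sam[10]=Lee[11], then test at Sam[11]=Lee[12], then refactor at Sam[13]=Lee[13], then patch at Sam[14]=Lee[14], then scope at Sam[15]=Lee[15], then scope at Sam[17]=Lee[16] gives a common subsequence of length 14. The LCS DP gives dp[17][16] = 14, so this is optimal.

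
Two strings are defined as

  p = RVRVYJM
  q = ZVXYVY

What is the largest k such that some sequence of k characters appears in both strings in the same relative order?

3

Let dp[i][j] be the LCS length of the first i characters of p and the first j characters of q. dp[i][j] = dp[i-1][j-1]+1 when the i-th and j-th characters match, else max(dp[i-1][j], dp[i][j-1]).
    ·  Z  V  X  Y  V  Y
 ·  0  0  0  0  0  0  0
 R  0  0  0  0  0  0  0
 V  0  0  1  1  1  1  1
 R  0  0  1  1  1  1  1
 V  0  0  1  1  1  2  2
 Y  0  0  1  1  2  2  3
 J  0  0  1  1  2  2  3
 M  0  0  1  1  2  2  3
dp[7][6] = 3. One LCS (by backtracking along matches): VVY.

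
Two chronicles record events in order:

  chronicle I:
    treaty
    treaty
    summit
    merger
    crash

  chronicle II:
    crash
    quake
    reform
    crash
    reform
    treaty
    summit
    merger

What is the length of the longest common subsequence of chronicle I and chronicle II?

3

Pick treaty at chronicle I[2]=chronicle II[6] → summit at chronicle I[3]=chronicle II[7] → merger at chronicle I[4]=chronicle II[8]; all 3 events appear in both, in order, and the DP table's final entry dp[5][8] is also 3, so no common subsequence is longer.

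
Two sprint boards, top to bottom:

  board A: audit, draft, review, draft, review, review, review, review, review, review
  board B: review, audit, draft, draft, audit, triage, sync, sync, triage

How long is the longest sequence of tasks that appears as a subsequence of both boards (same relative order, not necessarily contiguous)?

One common subsequence of length 3: audit at board A[1]=board B[2], then draft at board A[2]=board B[3], then draft at board A[4]=board B[4]. Since dp[10][9] = 3, nothing longer is possible.

3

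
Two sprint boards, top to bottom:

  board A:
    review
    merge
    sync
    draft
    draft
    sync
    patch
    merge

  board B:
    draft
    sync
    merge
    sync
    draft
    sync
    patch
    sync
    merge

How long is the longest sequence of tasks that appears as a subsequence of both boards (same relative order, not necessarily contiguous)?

6

Taking merge [2,3], then sync [3,4], then draft [5,5], then sync [6,6], then patch [7,7], then merge [8,9] gives a common subsequence of length 6. dp[8][9] = 6 confirms this is the maximum.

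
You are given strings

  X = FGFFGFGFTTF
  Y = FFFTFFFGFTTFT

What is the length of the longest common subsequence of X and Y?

9

Taking F [1,3], F [3,5], F [4,6], F [6,7], G [7,8], F [8,9], T [9,10], T [10,11], F [11,12] gives a common subsequence of length 9, and the DP table's final entry dp[11][13] is also 9, so no common subsequence is longer.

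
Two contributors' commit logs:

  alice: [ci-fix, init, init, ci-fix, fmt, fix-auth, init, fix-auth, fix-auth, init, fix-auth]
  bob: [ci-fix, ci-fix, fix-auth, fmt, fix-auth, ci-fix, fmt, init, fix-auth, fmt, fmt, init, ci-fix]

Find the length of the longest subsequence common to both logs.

7

Taking ci-fix (alice #1, bob #1); then ci-fix (alice #4, bob #2); then fmt (alice #5, bob #4); then fix-auth (alice #6, bob #5); then init (alice #7, bob #8); then fix-auth (alice #8, bob #9); then init (alice #10, bob #12) gives a common subsequence of length 7, and the DP table's final entry dp[11][13] is also 7, so no common subsequence is longer.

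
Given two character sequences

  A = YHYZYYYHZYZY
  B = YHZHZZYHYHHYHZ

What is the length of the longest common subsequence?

8

Taking Y at A[1]=B[1]; then H at A[2]=B[4]; then Z at A[4]=B[6]; then Y at A[5]=B[7]; then Y at A[6]=B[9]; then Y at A[7]=B[12]; then H at A[8]=B[13]; then Z at A[11]=B[14] gives a common subsequence of length 8, and the DP table's final entry dp[12][14] is also 8, so no common subsequence is longer.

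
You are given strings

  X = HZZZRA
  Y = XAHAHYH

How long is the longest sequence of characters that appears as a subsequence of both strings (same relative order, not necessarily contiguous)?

Taking H (X #1, Y #3) → A (X #6, Y #4) gives a common subsequence of length 2. dp[6][7] = 2 confirms this is the maximum.

2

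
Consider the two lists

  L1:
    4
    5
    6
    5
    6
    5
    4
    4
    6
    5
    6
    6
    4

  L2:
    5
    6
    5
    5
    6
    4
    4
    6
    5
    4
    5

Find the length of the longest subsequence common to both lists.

Let dp[i][j] be the LCS length of the first i values of L1 and the first j values of L2. dp[i][j] = dp[i-1][j-1]+1 when the i-th and j-th values match, else max(dp[i-1][j], dp[i][j-1]).
    ·  5  6  5  5  6  4  4  6  5  4  5
 ·  0  0  0  0  0  0  0  0  0  0  0  0
 4  0  0  0  0  0  0  1  1  1  1  1  1
 5  0  1  1  1  1  1  1  1  1  2  2  2
 6  0  1  2  2  2  2  2  2  2  2  2  2
 5  0  1  2  3  3  3  3  3  3  3  3  3
 6  0  1  2  3  3  4  4  4  4  4  4  4
 5  0  1  2  3  4  4  4  4  4  5  5  5
 4  0  1  2  3  4  4  5  5  5  5  6  6
 4  0  1  2  3  4  4  5  6  6  6  6  6
 6  0  1  2  3  4  5  5  6  7  7  7  7
 5  0  1  2  3  4  5  5  6  7  8  8  8
 6  0  1  2  3  4  5  5  6  7  8  8  8
 6  0  1  2  3  4  5  5  6  7  8  8  8
 4  0  1  2  3  4  5  6  6  7  8  9  9
dp[13][11] = 9. One LCS (by backtracking along matches): 5, 6, 5, 6, 4, 4, 6, 5, 4.

9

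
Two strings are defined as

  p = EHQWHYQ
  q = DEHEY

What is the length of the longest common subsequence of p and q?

3

Pick E (p #1, q #2) → H (p #2, q #3) → Y (p #6, q #5); all 3 characters appear in both, in order. dp[7][5] = 3 confirms this is the maximum.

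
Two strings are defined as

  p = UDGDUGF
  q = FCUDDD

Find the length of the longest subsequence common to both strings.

3

Pick U [1,3]; then D [2,5]; then D [4,6]; all 3 characters appear in both, in order. dp[7][6] = 3 confirms this is the maximum.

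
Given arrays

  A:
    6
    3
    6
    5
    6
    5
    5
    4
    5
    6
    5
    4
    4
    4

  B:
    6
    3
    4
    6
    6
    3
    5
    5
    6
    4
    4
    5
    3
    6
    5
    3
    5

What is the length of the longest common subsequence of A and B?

10

Match 6 (A #1, B #1); then 3 (A #2, B #2); then 6 (A #3, B #4); then 6 (A #5, B #5); then 5 (A #6, B #7); then 5 (A #7, B #8); then 4 (A #8, B #11); then 5 (A #9, B #12); then 6 (A #10, B #14); then 5 (A #11, B #17) — 10 values in the same relative order in both. dp[14][17] = 10 confirms this is the maximum.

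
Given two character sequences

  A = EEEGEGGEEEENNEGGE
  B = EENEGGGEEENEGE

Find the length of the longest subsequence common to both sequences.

13

One common subsequence of length 13: E at A[1]=B[1], then E at A[2]=B[2], then E at A[3]=B[4], then G at A[4]=B[5], then G at A[6]=B[6], then G at A[7]=B[7], then E at A[9]=B[8], then E at A[10]=B[9], then E at A[11]=B[10], then N at A[13]=B[11], then E at A[14]=B[12], then G at A[16]=B[13], then E at A[17]=B[14]. dp[17][14] = 13 confirms this is the maximum.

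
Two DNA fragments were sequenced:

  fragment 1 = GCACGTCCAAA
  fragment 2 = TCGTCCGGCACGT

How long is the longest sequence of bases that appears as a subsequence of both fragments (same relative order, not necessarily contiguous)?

Taking G [1,8] → C [2,9] → A [3,10] → C [4,11] → G [5,12] → T [6,13] gives a common subsequence of length 6. dp[11][13] = 6 confirms this is the maximum.

6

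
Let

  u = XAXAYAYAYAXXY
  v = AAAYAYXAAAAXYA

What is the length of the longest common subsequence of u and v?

9

Match A (u #2, v #2), A (u #4, v #3), Y (u #5, v #4), A (u #6, v #5), Y (u #7, v #6), A (u #8, v #10), A (u #10, v #11), X (u #12, v #12), Y (u #13, v #13) — 9 characters in the same relative order in both. The LCS DP gives dp[13][14] = 9, so this is optimal.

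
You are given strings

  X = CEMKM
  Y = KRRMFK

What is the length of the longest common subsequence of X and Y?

2

Taking M [3,4] → K [4,6] gives a common subsequence of length 2. dp[5][6] = 2 confirms this is the maximum.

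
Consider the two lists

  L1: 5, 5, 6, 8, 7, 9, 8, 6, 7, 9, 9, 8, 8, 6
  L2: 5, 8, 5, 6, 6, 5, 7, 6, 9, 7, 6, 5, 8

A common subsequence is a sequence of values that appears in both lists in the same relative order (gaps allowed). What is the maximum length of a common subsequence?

Pick 5 [1,1], then 5 [2,3], then 6 [3,5], then 7 [5,7], then 9 [6,9], then 6 [8,11], then 8 [13,13]; all 7 values appear in both, in order. dp[14][13] = 7 confirms this is the maximum.

7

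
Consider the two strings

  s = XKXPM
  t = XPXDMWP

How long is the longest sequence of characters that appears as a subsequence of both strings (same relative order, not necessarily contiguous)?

Taking X [1,1], then X [3,3], then P [4,7] gives a common subsequence of length 3. Since dp[5][7] = 3, nothing longer is possible.

3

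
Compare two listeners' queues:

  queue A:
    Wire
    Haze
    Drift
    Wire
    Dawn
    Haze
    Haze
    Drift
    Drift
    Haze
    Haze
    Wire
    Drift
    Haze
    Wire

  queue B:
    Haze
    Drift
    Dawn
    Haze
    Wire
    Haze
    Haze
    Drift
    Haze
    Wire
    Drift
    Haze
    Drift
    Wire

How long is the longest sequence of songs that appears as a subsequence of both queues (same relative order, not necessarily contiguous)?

Taking Haze at queue A[2]=queue B[1] → Drift at queue A[3]=queue B[2] → Wire at queue A[4]=queue B[5] → Haze at queue A[6]=queue B[6] → Haze at queue A[7]=queue B[7] → Drift at queue A[9]=queue B[8] → Haze at queue A[11]=queue B[9] → Wire at queue A[12]=queue B[10] → Drift at queue A[13]=queue B[11] → Haze at queue A[14]=queue B[12] → Wire at queue A[15]=queue B[14] gives a common subsequence of length 11, and the DP table's final entry dp[15][14] is also 11, so no common subsequence is longer.

11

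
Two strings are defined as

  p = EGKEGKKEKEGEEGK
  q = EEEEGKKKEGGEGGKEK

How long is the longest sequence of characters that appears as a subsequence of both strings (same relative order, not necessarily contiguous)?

11

Pick E (p #1, q #3) → E (p #4, q #4) → G (p #5, q #5) → K (p #6, q #6) → K (p #7, q #7) → K (p #9, q #8) → E (p #10, q #9) → G (p #11, q #11) → E (p #12, q #12) → E (p #13, q #16) → K (p #15, q #17); all 11 characters appear in both, in order, and the DP table's final entry dp[15][17] is also 11, so no common subsequence is longer.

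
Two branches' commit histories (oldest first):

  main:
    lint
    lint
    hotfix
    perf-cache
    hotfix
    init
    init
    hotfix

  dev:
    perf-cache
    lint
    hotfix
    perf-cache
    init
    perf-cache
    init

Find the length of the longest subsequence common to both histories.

Taking lint [2,2] → hotfix [3,3] → perf-cache [4,4] → init [6,5] → init [7,7] gives a common subsequence of length 5. Since dp[8][7] = 5, nothing longer is possible.

5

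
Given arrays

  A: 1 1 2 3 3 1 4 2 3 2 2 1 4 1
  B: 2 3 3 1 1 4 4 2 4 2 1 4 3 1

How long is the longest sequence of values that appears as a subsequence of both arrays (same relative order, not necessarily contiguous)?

10

Taking 2 at A[3]=B[1]; then 3 at A[4]=B[2]; then 3 at A[5]=B[3]; then 1 at A[6]=B[5]; then 4 at A[7]=B[7]; then 2 at A[8]=B[8]; then 2 at A[11]=B[10]; then 1 at A[12]=B[11]; then 4 at A[13]=B[12]; then 1 at A[14]=B[14] gives a common subsequence of length 10. dp[14][14] = 10 confirms this is the maximum.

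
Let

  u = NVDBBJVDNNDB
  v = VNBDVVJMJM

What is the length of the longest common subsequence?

One common subsequence of length 3: N at u[1]=v[2] → V at u[2]=v[6] → J at u[6]=v[9]. Since dp[12][10] = 3, nothing longer is possible.

3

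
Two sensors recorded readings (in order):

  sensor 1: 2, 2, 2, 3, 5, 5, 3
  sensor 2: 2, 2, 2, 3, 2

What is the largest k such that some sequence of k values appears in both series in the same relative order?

4

Taking 2 [1,1], 2 [2,2], 2 [3,3], 3 [4,4] gives a common subsequence of length 4, and the DP table's final entry dp[7][5] is also 4, so no common subsequence is longer.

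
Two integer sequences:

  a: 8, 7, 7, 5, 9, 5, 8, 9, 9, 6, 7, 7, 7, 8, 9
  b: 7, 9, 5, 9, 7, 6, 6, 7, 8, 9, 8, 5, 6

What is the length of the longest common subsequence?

8

Pick 7 (a #3, b #1), then 9 (a #5, b #2), then 5 (a #6, b #3), then 9 (a #8, b #4), then 6 (a #10, b #7), then 7 (a #13, b #8), then 8 (a #14, b #9), then 9 (a #15, b #10); all 8 values appear in both, in order, and the DP table's final entry dp[15][13] is also 8, so no common subsequence is longer.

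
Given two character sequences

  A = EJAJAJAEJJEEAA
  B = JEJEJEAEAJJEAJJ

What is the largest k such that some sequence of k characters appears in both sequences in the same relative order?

Taking E at A[1]=B[2], J at A[2]=B[3], J at A[4]=B[5], A at A[5]=B[7], A at A[7]=B[9], J at A[9]=B[10], J at A[10]=B[11], E at A[12]=B[12], A at A[13]=B[13] gives a common subsequence of length 9. dp[14][15] = 9 confirms this is the maximum.

9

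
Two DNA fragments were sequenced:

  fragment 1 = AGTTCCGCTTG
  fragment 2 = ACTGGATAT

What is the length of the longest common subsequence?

5

Let dp[i][j] be the LCS length of the first i bases of fragment 1 and the first j bases of fragment 2. dp[i][j] = dp[i-1][j-1]+1 when the i-th and j-th bases match, else max(dp[i-1][j], dp[i][j-1]).
    ·  A  C  T  G  G  A  T  A  T
 ·  0  0  0  0  0  0  0  0  0  0
 A  0  1  1  1  1  1  1  1  1  1
 G  0  1  1  1  2  2  2  2  2  2
 T  0  1  1  2  2  2  2  3  3  3
 T  0  1  1  2  2  2  2  3  3  4
 C  0  1  2  2  2  2  2  3  3  4
 C  0  1  2  2  2  2  2  3  3  4
 G  0  1  2  2  3  3  3  3  3  4
 C  0  1  2  2  3  3  3  3  3  4
 T  0  1  2  3  3  3  3  4  4  4
 T  0  1  2  3  3  3  3  4  4  5
 G  0  1  2  3  4  4  4  4  4  5
dp[11][9] = 5. One LCS (by backtracking along matches): AGGTT.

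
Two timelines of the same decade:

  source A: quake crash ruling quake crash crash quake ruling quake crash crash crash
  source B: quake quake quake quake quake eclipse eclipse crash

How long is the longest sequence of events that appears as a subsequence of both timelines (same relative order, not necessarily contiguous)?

5

Taking quake [1,2]; then quake [4,3]; then quake [7,4]; then quake [9,5]; then crash [12,8] gives a common subsequence of length 5. dp[12][8] = 5 confirms this is the maximum.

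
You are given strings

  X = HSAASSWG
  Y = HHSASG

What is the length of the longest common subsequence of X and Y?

5

Let dp[i][j] be the LCS length of the first i characters of X and the first j characters of Y. dp[i][j] = dp[i-1][j-1]+1 when the i-th and j-th characters match, else max(dp[i-1][j], dp[i][j-1]).
    ·  H  H  S  A  S  G
 ·  0  0  0  0  0  0  0
 H  0  1  1  1  1  1  1
 S  0  1  1  2  2  2  2
 A  0  1  1  2  3  3  3
 A  0  1  1  2  3  3  3
 S  0  1  1  2  3  4  4
 S  0  1  1  2  3  4  4
 W  0  1  1  2  3  4  4
 G  0  1  1  2  3  4  5
dp[8][6] = 5. One LCS (by backtracking along matches): HSASG.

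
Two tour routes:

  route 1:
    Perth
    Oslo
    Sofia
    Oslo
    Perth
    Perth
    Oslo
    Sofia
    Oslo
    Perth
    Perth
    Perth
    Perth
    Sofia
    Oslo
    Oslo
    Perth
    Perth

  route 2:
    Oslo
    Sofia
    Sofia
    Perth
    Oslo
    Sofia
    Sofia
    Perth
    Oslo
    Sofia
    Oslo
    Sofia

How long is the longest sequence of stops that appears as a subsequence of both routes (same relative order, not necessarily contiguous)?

One common subsequence of length 8: Perth at route 1[1]=route 2[4], then Oslo at route 1[2]=route 2[5], then Sofia at route 1[3]=route 2[7], then Perth at route 1[6]=route 2[8], then Oslo at route 1[7]=route 2[9], then Sofia at route 1[8]=route 2[10], then Oslo at route 1[9]=route 2[11], then Sofia at route 1[14]=route 2[12]. Since dp[18][12] = 8, nothing longer is possible.

8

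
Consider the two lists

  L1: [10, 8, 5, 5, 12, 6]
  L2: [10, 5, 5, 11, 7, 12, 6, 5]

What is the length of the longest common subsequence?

Taking 10 at L1[1]=L2[1], then 5 at L1[3]=L2[2], then 5 at L1[4]=L2[3], then 12 at L1[5]=L2[6], then 6 at L1[6]=L2[7] gives a common subsequence of length 5. dp[6][8] = 5 confirms this is the maximum.

5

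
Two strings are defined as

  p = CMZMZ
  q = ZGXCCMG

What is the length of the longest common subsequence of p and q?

2

Let dp[i][j] be the LCS length of the first i characters of p and the first j characters of q. dp[i][j] = dp[i-1][j-1]+1 when the i-th and j-th characters match, else max(dp[i-1][j], dp[i][j-1]).
    ·  Z  G  X  C  C  M  G
 ·  0  0  0  0  0  0  0  0
 C  0  0  0  0  1  1  1  1
 M  0  0  0  0  1  1  2  2
 Z  0  1  1  1  1  1  2  2
 M  0  1  1  1  1  1  2  2
 Z  0  1  1  1  1  1  2  2
dp[5][7] = 2. One LCS (by backtracking along matches): CM.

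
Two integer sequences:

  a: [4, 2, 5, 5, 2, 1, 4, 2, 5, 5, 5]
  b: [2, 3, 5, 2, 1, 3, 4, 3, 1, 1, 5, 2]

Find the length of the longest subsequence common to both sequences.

Let dp[i][j] be the LCS length of the first i values of a and the first j values of b. dp[i][j] = dp[i-1][j-1]+1 when the i-th and j-th values match, else max(dp[i-1][j], dp[i][j-1]).
    ·  2  3  5  2  1  3  4  3  1  1  5  2
 ·  0  0  0  0  0  0  0  0  0  0  0  0  0
 4  0  0  0  0  0  0  0  1  1  1  1  1  1
 2  0  1  1  1  1  1  1  1  1  1  1  1  2
 5  0  1  1  2  2  2  2  2  2  2  2  2  2
 5  0  1  1  2  2  2  2  2  2  2  2  3  3
 2  0  1  1  2  3  3  3  3  3  3  3  3  4
 1  0  1  1  2  3  4  4  4  4  4  4  4  4
 4  0  1  1  2  3  4  4  5  5  5  5  5  5
 2  0  1  1  2  3  4  4  5  5  5  5  5  6
 5  0  1  1  2  3  4  4  5  5  5  5  6  6
 5  0  1  1  2  3  4  4  5  5  5  5  6  6
 5  0  1  1  2  3  4  4  5  5  5  5  6  6
dp[11][12] = 6. One LCS (by backtracking along matches): 2, 5, 2, 1, 4, 2.

6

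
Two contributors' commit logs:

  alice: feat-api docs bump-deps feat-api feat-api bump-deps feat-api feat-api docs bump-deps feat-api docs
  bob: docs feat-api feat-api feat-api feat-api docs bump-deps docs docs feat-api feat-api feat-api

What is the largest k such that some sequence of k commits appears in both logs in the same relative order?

Match docs at alice[2]=bob[1], then feat-api at alice[4]=bob[2], then feat-api at alice[5]=bob[3], then feat-api at alice[7]=bob[4], then feat-api at alice[8]=bob[5], then docs at alice[9]=bob[6], then bump-deps at alice[10]=bob[7], then feat-api at alice[11]=bob[12] — 8 commits in the same relative order in both. dp[12][12] = 8 confirms this is the maximum.

8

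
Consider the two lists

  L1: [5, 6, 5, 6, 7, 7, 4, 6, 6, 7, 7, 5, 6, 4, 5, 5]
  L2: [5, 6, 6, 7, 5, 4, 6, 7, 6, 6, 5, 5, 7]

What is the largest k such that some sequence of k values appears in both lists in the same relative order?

10

One common subsequence of length 10: 5 (L1 #1, L2 #1), then 6 (L1 #2, L2 #2), then 6 (L1 #4, L2 #3), then 7 (L1 #5, L2 #4), then 4 (L1 #7, L2 #6), then 6 (L1 #8, L2 #7), then 6 (L1 #9, L2 #9), then 6 (L1 #13, L2 #10), then 5 (L1 #15, L2 #11), then 5 (L1 #16, L2 #12). Since dp[16][13] = 10, nothing longer is possible.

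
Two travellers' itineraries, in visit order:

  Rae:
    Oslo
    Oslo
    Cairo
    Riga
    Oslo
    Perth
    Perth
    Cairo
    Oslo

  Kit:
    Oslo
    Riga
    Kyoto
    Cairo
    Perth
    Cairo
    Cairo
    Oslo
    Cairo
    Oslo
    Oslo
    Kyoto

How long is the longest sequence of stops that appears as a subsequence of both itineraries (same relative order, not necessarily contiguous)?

Pick Oslo (Rae #1, Kit #1); then Oslo (Rae #2, Kit #8); then Cairo (Rae #3, Kit #9); then Oslo (Rae #5, Kit #10); then Oslo (Rae #9, Kit #11); all 5 stops appear in both, in order. Since dp[9][12] = 5, nothing longer is possible.

5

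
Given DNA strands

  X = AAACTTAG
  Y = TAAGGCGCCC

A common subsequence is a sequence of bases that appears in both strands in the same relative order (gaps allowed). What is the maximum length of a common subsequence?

4

Match A (X #1, Y #2) → A (X #2, Y #3) → C (X #4, Y #6) → G (X #8, Y #7) — 4 bases in the same relative order in both. Since dp[8][10] = 4, nothing longer is possible.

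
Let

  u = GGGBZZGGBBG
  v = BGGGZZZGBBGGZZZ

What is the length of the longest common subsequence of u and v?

Taking G at u[1]=v[2], G at u[2]=v[3], G at u[3]=v[4], Z at u[5]=v[6], Z at u[6]=v[7], G at u[8]=v[8], B at u[9]=v[9], B at u[10]=v[10], G at u[11]=v[12] gives a common subsequence of length 9. dp[11][15] = 9 confirms this is the maximum.

9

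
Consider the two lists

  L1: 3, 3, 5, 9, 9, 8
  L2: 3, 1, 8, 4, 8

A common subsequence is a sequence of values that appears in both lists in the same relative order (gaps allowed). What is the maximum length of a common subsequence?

2

One common subsequence of length 2: 3 at L1[1]=L2[1]; then 8 at L1[6]=L2[5], and the DP table's final entry dp[6][5] is also 2, so no common subsequence is longer.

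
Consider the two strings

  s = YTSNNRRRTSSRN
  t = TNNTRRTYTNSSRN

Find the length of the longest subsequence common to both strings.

10

Pick T [2,1] → N [4,2] → N [5,3] → R [6,5] → R [7,6] → T [9,9] → S [10,11] → S [11,12] → R [12,13] → N [13,14]; all 10 characters appear in both, in order. The LCS DP gives dp[13][14] = 10, so this is optimal.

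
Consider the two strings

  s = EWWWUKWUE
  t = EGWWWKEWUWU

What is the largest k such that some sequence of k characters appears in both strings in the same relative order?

7

Pick E (s #1, t #1), W (s #2, t #4), W (s #3, t #5), W (s #4, t #8), U (s #5, t #9), W (s #7, t #10), U (s #8, t #11); all 7 characters appear in both, in order. Since dp[9][11] = 7, nothing longer is possible.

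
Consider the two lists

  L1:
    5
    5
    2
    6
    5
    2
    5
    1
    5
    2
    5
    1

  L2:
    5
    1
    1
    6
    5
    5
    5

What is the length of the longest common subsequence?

One common subsequence of length 5: 5 [1,1]; then 6 [4,4]; then 5 [7,5]; then 5 [9,6]; then 5 [11,7]. Since dp[12][7] = 5, nothing longer is possible.

5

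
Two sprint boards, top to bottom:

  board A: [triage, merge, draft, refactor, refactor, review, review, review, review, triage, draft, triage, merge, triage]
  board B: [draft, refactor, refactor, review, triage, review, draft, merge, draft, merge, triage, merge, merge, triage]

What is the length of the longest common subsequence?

Match draft (board A #3, board B #1), refactor (board A #4, board B #2), refactor (board A #5, board B #3), review (board A #6, board B #4), review (board A #7, board B #6), draft (board A #11, board B #9), triage (board A #12, board B #11), merge (board A #13, board B #13), triage (board A #14, board B #14) — 9 tasks in the same relative order in both. Since dp[14][14] = 9, nothing longer is possible.

9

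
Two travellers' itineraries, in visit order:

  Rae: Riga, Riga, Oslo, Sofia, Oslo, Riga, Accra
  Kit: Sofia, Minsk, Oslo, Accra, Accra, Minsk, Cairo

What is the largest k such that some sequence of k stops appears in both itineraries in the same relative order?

Pick Sofia at Rae[4]=Kit[1] → Oslo at Rae[5]=Kit[3] → Accra at Rae[7]=Kit[5]; all 3 stops appear in both, in order. Since dp[7][7] = 3, nothing longer is possible.

3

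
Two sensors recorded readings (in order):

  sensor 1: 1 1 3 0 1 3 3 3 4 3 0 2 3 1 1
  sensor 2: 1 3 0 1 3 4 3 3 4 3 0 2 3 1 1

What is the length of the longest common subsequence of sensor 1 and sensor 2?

14

One common subsequence of length 14: 1 [2,1] → 3 [3,2] → 0 [4,3] → 1 [5,4] → 3 [6,5] → 3 [7,7] → 3 [8,8] → 4 [9,9] → 3 [10,10] → 0 [11,11] → 2 [12,12] → 3 [13,13] → 1 [14,14] → 1 [15,15], and the DP table's final entry dp[15][15] is also 14, so no common subsequence is longer.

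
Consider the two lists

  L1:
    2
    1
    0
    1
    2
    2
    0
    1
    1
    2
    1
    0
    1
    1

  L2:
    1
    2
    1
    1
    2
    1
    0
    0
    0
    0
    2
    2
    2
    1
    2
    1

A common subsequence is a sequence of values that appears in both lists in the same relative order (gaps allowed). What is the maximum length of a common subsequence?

9

Pick 1 [4,1], then 2 [6,2], then 1 [8,3], then 1 [9,4], then 2 [10,5], then 1 [11,6], then 0 [12,10], then 1 [13,14], then 1 [14,16]; all 9 values appear in both, in order. Since dp[14][16] = 9, nothing longer is possible.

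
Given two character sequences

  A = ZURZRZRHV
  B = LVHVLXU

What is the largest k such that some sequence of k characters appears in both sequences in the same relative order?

Taking H (A #8, B #3) → V (A #9, B #4) gives a common subsequence of length 2, and the DP table's final entry dp[9][7] is also 2, so no common subsequence is longer.

2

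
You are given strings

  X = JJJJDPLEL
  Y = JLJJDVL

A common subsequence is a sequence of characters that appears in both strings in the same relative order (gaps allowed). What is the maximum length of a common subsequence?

5

Pick J at X[1]=Y[1], then J at X[3]=Y[3], then J at X[4]=Y[4], then D at X[5]=Y[5], then L at X[9]=Y[7]; all 5 characters appear in both, in order. The LCS DP gives dp[9][7] = 5, so this is optimal.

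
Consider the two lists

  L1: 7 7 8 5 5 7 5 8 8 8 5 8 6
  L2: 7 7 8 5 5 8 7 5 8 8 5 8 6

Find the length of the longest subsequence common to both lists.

Pick 7 at L1[1]=L2[1], then 7 at L1[2]=L2[2], then 8 at L1[3]=L2[3], then 5 at L1[4]=L2[4], then 5 at L1[5]=L2[5], then 7 at L1[6]=L2[7], then 5 at L1[7]=L2[8], then 8 at L1[9]=L2[9], then 8 at L1[10]=L2[10], then 5 at L1[11]=L2[11], then 8 at L1[12]=L2[12], then 6 at L1[13]=L2[13]; all 12 values appear in both, in order. Since dp[13][13] = 12, nothing longer is possible.

12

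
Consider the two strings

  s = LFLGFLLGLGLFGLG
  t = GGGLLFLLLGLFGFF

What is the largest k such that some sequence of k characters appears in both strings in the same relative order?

Pick L (s #1, t #4), then L (s #3, t #5), then F (s #5, t #6), then L (s #6, t #7), then L (s #7, t #8), then L (s #9, t #9), then G (s #10, t #10), then L (s #11, t #11), then F (s #12, t #12), then G (s #13, t #13); all 10 characters appear in both, in order, and the DP table's final entry dp[15][15] is also 10, so no common subsequence is longer.

10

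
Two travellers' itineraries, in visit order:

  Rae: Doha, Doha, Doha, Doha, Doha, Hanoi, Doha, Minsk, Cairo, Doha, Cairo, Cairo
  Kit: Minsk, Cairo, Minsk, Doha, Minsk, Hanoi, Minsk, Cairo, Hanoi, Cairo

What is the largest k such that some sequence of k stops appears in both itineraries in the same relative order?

5

Match Doha at Rae[1]=Kit[4]; then Hanoi at Rae[6]=Kit[6]; then Minsk at Rae[8]=Kit[7]; then Cairo at Rae[9]=Kit[8]; then Cairo at Rae[12]=Kit[10] — 5 stops in the same relative order in both. dp[12][10] = 5 confirms this is the maximum.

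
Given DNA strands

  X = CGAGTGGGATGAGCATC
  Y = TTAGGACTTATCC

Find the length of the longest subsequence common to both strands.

8

One common subsequence of length 8: A [3,3], then G [7,4], then G [8,5], then A [9,6], then T [10,9], then A [12,10], then C [14,12], then C [17,13]. dp[17][13] = 8 confirms this is the maximum.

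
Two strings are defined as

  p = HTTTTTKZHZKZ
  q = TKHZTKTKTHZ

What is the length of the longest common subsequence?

6

Let dp[i][j] be the LCS length of the first i characters of p and the first j characters of q. dp[i][j] = dp[i-1][j-1]+1 when the i-th and j-th characters match, else max(dp[i-1][j], dp[i][j-1]).
    ·  T  K  H  Z  T  K  T  K  T  H  Z
 ·  0  0  0  0  0  0  0  0  0  0  0  0
 H  0  0  0  1  1  1  1  1  1  1  1  1
 T  0  1  1  1  1  2  2  2  2  2  2  2
 T  0  1  1  1  1  2  2  3  3  3  3  3
 T  0  1  1  1  1  2  2  3  3  4  4  4
 T  0  1  1  1  1  2  2  3  3  4  4  4
 T  0  1  1  1  1  2  2  3  3  4  4  4
 K  0  1  2  2  2  2  3  3  4  4  4  4
 Z  0  1  2  2  3  3  3  3  4  4  4  5
 H  0  1  2  3  3  3  3  3  4  4  5  5
 Z  0  1  2  3  4  4  4  4  4  4  5  6
 K  0  1  2  3  4  4  5  5  5  5  5  6
 Z  0  1  2  3  4  4  5  5  5  5  5  6
dp[12][11] = 6. One LCS (by backtracking along matches): HTTTHZ.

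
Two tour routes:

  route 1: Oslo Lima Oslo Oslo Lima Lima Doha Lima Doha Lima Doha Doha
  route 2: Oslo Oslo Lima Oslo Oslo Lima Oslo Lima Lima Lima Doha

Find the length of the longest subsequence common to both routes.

One common subsequence of length 9: Oslo [1,2]; then Lima [2,3]; then Oslo [3,4]; then Oslo [4,5]; then Lima [5,6]; then Lima [6,8]; then Lima [8,9]; then Lima [10,10]; then Doha [12,11]. Since dp[12][11] = 9, nothing longer is possible.

9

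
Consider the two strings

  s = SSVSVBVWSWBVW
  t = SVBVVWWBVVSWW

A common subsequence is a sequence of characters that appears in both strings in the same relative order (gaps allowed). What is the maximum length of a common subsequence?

9

Match S (s #2, t #1) → V (s #3, t #2) → V (s #5, t #4) → V (s #7, t #5) → W (s #8, t #6) → W (s #10, t #7) → B (s #11, t #8) → V (s #12, t #10) → W (s #13, t #13) — 9 characters in the same relative order in both, and the DP table's final entry dp[13][13] is also 9, so no common subsequence is longer.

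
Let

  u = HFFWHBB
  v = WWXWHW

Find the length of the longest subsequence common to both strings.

2

One common subsequence of length 2: H [1,5], W [4,6]. The LCS DP gives dp[7][6] = 2, so this is optimal.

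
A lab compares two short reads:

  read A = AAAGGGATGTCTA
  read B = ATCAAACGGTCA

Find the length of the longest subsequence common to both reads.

Taking A [1,4]; then A [2,5]; then A [3,6]; then G [6,8]; then G [9,9]; then T [10,10]; then C [11,11]; then A [13,12] gives a common subsequence of length 8. dp[13][12] = 8 confirms this is the maximum.

8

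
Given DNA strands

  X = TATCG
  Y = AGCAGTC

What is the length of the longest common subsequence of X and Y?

One common subsequence of length 3: A (X #2, Y #4), then T (X #3, Y #6), then C (X #4, Y #7). Since dp[5][7] = 3, nothing longer is possible.

3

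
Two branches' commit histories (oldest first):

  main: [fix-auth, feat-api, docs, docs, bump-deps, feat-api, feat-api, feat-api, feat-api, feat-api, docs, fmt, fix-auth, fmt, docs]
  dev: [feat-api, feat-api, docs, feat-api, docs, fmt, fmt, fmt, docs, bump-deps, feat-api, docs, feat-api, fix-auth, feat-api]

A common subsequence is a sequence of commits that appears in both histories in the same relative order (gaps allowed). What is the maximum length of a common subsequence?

7

Match feat-api (main #2, dev #4), docs (main #3, dev #5), docs (main #4, dev #9), bump-deps (main #5, dev #10), feat-api (main #6, dev #11), feat-api (main #7, dev #13), feat-api (main #10, dev #15) — 7 commits in the same relative order in both. Since dp[15][15] = 7, nothing longer is possible.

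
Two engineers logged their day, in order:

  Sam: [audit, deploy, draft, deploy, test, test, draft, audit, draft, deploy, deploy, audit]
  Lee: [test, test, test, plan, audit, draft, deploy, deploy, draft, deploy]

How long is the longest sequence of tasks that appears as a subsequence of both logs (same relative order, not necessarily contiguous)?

6

One common subsequence of length 6: test at Sam[5]=Lee[2]; then test at Sam[6]=Lee[3]; then audit at Sam[8]=Lee[5]; then draft at Sam[9]=Lee[6]; then deploy at Sam[10]=Lee[8]; then deploy at Sam[11]=Lee[10]. The LCS DP gives dp[12][10] = 6, so this is optimal.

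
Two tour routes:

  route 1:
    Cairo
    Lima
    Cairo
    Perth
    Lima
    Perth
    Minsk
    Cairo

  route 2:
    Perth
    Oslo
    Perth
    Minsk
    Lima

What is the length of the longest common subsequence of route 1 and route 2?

Taking Perth [4,1], then Perth [6,3], then Minsk [7,4] gives a common subsequence of length 3. The LCS DP gives dp[8][5] = 3, so this is optimal.

3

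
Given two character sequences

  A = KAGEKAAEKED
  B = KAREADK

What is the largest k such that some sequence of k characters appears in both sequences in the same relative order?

Match K [1,1], A [2,2], E [4,4], A [6,5], K [9,7] — 5 characters in the same relative order in both, and the DP table's final entry dp[11][7] is also 5, so no common subsequence is longer.

5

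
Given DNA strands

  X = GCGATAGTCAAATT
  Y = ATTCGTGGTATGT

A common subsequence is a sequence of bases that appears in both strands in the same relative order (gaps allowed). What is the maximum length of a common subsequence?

Match C at X[2]=Y[4], then G at X[3]=Y[5], then T at X[5]=Y[6], then G at X[7]=Y[8], then T at X[8]=Y[9], then A at X[12]=Y[10], then T at X[13]=Y[11], then T at X[14]=Y[13] — 8 bases in the same relative order in both, and the DP table's final entry dp[14][13] is also 8, so no common subsequence is longer.

8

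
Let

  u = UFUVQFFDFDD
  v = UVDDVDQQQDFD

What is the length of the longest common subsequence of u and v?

Pick U at u[1]=v[1]; then V at u[4]=v[5]; then Q at u[5]=v[9]; then D at u[8]=v[10]; then F at u[9]=v[11]; then D at u[11]=v[12]; all 6 characters appear in both, in order. dp[11][12] = 6 confirms this is the maximum.

6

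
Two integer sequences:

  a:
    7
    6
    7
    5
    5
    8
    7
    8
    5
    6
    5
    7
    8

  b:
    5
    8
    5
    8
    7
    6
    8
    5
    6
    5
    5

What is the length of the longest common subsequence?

One common subsequence of length 8: 5 [4,1]; then 5 [5,3]; then 8 [6,4]; then 7 [7,5]; then 8 [8,7]; then 5 [9,8]; then 6 [10,9]; then 5 [11,11], and the DP table's final entry dp[13][11] is also 8, so no common subsequence is longer.

8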